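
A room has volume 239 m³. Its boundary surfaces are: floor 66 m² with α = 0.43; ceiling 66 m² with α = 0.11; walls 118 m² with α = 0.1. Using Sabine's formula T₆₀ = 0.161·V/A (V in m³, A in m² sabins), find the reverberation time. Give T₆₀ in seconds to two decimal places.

0.81 s

Total absorption A = 66·0.43 + 66·0.11 + 118·0.1 = 47.44 m² sabins.
T₆₀ = 0.161·V/A = 0.161·239/47.44 = 0.811 s.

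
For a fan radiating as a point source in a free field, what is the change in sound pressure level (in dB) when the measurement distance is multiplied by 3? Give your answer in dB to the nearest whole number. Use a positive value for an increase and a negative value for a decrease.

Point-source spreading: ΔL = −20·log₁₀(r₂/r₁).
ΔL = −20·log₁₀(3) = -9.54 dB.

-10 dB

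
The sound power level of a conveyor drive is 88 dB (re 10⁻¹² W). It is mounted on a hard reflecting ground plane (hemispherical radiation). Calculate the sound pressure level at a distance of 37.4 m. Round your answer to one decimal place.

48.6 dB

Free-field hemispherical radiation: L_p = L_w − 10·log₁₀(2π·r²), r = 37.4 m.
2π·r² = 8789 m², 10·log₁₀ of that is 39.439 dB.
L_p = 88 − 39.439 = 48.56 dB.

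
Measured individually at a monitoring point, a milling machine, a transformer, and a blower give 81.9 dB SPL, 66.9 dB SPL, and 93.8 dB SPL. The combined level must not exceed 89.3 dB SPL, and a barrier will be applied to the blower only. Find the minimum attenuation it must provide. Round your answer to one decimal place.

The untreated sources together contribute 10^(81.9/10) + 10^(66.9/10) = 1.598e+08, i.e. 82.04 dB SPL.
The limit corresponds to 10^(89.3/10) = 8.511e+08; subtracting the fixed part leaves 6.914e+08 for the blower, i.e. 88.40 dB SPL.
Required insertion loss = 93.8 − 88.40 = 5.40 dB.

5.4 dB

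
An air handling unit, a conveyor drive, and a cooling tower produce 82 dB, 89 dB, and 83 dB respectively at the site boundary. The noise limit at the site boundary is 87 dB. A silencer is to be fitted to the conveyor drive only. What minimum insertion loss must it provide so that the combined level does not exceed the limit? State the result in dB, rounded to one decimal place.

Fixed contribution from the other sources: Σ 10^(L/10) = 10^(82/10) + 10^(83/10) = 3.580e+08 (85.54 dB).
To meet 87 dB overall, the treated conveyor drive may contribute at most 10^(87/10) − 3.580e+08 = 1.432e+08, i.e. 81.56 dB.
So the conveyor drive must be reduced from 89 to 81.56 dB: IL = 7.44 dB.

7.4 dB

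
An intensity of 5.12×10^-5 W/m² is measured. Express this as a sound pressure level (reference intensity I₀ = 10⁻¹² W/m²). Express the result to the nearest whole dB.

77 dB

L = 10·log₁₀(I/I₀) = 10·log₁₀(5.12×10^-5/10⁻¹²) = 10·log₁₀(5.12×10^7).
L = 10·(0.7093 + 7) = 77.09 dB.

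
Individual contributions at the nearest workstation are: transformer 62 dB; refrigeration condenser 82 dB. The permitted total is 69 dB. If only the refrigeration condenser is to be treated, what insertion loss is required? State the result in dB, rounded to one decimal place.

The untreated sources together contribute 10^(62/10) = 1.585e+06, i.e. 62.00 dB.
To meet 69 dB overall, the treated refrigeration condenser may contribute at most 10^(69/10) − 1.585e+06 = 6.358e+06, i.e. 68.03 dB.
Required insertion loss = 82 − 68.03 = 13.97 dB.

14.0 dB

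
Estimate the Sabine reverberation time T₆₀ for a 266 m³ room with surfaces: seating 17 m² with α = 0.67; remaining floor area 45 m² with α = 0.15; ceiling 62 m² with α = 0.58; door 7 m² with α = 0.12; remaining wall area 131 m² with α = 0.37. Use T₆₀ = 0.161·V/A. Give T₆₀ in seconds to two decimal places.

0.41 s

Summing Sᵢαᵢ: 17·0.67 + 45·0.15 + 62·0.58 + 7·0.12 + 131·0.37 = 103.41 m².
T₆₀ = 0.161 × 266 / 103.41 = 0.414 s.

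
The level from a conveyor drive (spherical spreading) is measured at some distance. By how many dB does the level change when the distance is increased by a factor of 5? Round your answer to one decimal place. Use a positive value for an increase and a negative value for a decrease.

Point-source spreading: ΔL = −20·log₁₀(r₂/r₁).
ΔL = −20·log₁₀(5) = -13.98 dB.

-14.0 dB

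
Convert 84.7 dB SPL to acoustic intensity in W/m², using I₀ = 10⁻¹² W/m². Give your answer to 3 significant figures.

0.000295 W/m²

I/I₀ = 10^(84.7/10) = 2.951e+08, so I = 2.951e+08 × 10⁻¹² W/m².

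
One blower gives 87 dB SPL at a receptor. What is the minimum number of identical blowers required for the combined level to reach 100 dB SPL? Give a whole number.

The shortfall is 100 − 87 = 13.0 dB, and N units add 10·log₁₀ N, so need 10·log₁₀ N ≥ 13.0.
N ≥ 10^(13.0/10) = 19.953, so N = 20.

20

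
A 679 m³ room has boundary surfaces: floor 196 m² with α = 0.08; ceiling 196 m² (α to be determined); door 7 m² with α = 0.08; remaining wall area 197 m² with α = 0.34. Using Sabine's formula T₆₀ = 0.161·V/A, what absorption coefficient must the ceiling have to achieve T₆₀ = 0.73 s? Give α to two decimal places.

0.34

A = 0.161·V/T₆₀ = 0.161·679/0.73 = 149.75 m² sabins.
Absorption from the other surfaces = 196·0.08 + 7·0.08 + 197·0.34 = 83.22 m², so the ceiling must supply 66.53 m² over 196 m².
α = 66.53/196 = 0.339.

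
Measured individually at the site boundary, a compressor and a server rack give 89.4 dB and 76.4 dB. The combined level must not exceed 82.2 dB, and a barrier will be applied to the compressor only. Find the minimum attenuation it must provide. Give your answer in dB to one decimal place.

8.5 dB

Fixed contribution from the other source: Σ 10^(L/10) = 10^(76.4/10) = 4.365e+07 (76.40 dB).
To meet 82.2 dB overall, the treated compressor may contribute at most 10^(82.2/10) − 4.365e+07 = 1.223e+08, i.e. 80.87 dB.
So the compressor must be reduced from 89.4 to 80.87 dB: IL = 8.53 dB.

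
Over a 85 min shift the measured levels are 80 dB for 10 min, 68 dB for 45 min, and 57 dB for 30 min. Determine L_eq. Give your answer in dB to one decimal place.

71.8 dB

L_eq = 10·log₁₀[(1/T)·Σ tᵢ·10^(Lᵢ/10)] with T = 85 min.
Σ tᵢ·10^(Lᵢ/10) = 10·10^(80/10) + 45·10^(68/10) + 30·10^(57/10) = 1.299e+09.
L_eq = 10·log₁₀(1.299e+09/85) = 71.84 dB.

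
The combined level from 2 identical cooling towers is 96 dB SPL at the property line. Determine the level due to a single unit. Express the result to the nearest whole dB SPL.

2 equal contributions raise the level by 10·log₁₀ 2 = 3.010 dB, so each unit alone gives 96 − 3.010.

93 dB SPL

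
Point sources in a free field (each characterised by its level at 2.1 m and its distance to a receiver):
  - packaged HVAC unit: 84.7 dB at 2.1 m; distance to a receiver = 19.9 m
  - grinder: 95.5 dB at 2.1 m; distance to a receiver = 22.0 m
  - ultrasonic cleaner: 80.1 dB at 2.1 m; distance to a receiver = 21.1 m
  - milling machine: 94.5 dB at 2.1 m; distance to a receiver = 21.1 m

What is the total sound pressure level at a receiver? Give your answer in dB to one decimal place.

Propagate each source to the receiver with L = L_ref − 20·log₁₀(r/r_ref), then add intensities.
packaged HVAC unit: 84.7 − 20·log₁₀(19.9/2.1) = 84.7 − 19.53 = 65.17 dB.
grinder: 95.5 − 20·log₁₀(22.0/2.1) = 95.5 − 20.40 = 75.10 dB.
ultrasonic cleaner: 80.1 − 20·log₁₀(21.1/2.1) = 80.1 − 20.04 = 60.06 dB.
milling machine: 94.5 − 20·log₁₀(21.1/2.1) = 94.5 − 20.04 = 74.46 dB.
Σ 10^(L/10) = 6.455e+07 → L_total = 10·log₁₀(6.455e+07) = 78.10 dB.

78.1 dB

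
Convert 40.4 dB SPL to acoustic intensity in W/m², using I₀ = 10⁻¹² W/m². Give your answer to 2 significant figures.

I/I₀ = 10^(40.4/10) = 1.096e+04, so I = 1.096e+04 × 10⁻¹² W/m².

1.1e-08 W/m²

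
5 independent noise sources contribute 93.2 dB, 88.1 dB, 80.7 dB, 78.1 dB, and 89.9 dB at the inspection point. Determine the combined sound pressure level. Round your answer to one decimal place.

95.9 dB

For uncorrelated sources the intensities add, so convert each level to linear form, sum, and take 10·log₁₀ of the total.
Σ 10^(L/10) = 10^(93.2/10) + 10^(88.1/10) + 10^(80.7/10) + 10^(78.1/10) + 10^(89.9/10) = 3.894e+09.
L_total = 10·log₁₀(3.894e+09) = 95.90 dB.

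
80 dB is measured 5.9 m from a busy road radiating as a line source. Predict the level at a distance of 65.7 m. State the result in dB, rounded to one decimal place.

69.5 dB

For a line source, L₂ = L₁ − 10·log₁₀(r₂/r₁).
L₂ = 80 − 10·log₁₀(65.7/5.9) = 80 − 10.467 = 69.53 dB.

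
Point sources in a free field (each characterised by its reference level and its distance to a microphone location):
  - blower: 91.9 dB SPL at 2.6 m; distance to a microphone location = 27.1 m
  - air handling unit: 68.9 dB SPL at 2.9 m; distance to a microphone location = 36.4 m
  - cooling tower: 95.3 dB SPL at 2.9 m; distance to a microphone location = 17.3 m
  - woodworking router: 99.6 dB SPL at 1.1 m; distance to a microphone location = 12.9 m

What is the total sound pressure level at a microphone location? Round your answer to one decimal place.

Propagate each source to the receiver with L = L_ref − 20·log₁₀(r/r_ref), then add intensities.
blower: 91.9 − 20·log₁₀(27.1/2.6) = 91.9 − 20.36 = 71.54 dB SPL.
air handling unit: 68.9 − 20·log₁₀(36.4/2.9) = 68.9 − 21.97 = 46.93 dB SPL.
cooling tower: 95.3 − 20·log₁₀(17.3/2.9) = 95.3 − 15.51 = 79.79 dB SPL.
woodworking router: 99.6 − 20·log₁₀(12.9/1.1) = 99.6 − 21.38 = 78.22 dB SPL.
Σ 10^(L/10) = 1.758e+08 → L_total = 10·log₁₀(1.758e+08) = 82.45 dB SPL.

82.5 dB SPL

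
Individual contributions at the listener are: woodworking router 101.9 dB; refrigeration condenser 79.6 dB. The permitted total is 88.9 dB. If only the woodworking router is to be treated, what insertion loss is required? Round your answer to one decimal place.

The untreated sources together contribute 10^(79.6/10) = 9.120e+07, i.e. 79.60 dB.
The limit corresponds to 10^(88.9/10) = 7.762e+08; subtracting the fixed part leaves 6.850e+08 for the woodworking router, i.e. 88.36 dB.
Required insertion loss = 101.9 − 88.36 = 13.54 dB.

13.5 dB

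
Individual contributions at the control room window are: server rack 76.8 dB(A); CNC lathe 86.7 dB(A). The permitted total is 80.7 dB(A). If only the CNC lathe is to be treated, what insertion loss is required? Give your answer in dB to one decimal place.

Everything except the CNC lathe sums to 10^(76.8/10) = 4.786e+07 in linear terms, 76.80 dB(A).
To meet 80.7 dB(A) overall, the treated CNC lathe may contribute at most 10^(80.7/10) − 4.786e+07 = 6.963e+07, i.e. 78.43 dB(A).
Required insertion loss = 86.7 − 78.43 = 8.27 dB.

8.3 dB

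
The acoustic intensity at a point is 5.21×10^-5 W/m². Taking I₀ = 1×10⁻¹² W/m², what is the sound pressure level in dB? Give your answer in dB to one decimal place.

77.2 dB

I/I₀ = 5.21×10^-5/10⁻¹² = 5.21×10^7, and L = 10·log₁₀(I/I₀).
L = 10·(0.7168 + 7) = 77.17 dB.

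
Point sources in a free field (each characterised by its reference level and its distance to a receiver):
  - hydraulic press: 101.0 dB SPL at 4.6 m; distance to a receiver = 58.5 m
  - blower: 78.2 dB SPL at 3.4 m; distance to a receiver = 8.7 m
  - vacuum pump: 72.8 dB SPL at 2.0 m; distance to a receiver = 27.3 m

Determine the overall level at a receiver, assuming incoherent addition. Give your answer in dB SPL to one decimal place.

79.4 dB SPL

Apply inverse-square spreading to bring every level to the receiver, then sum 10^(L/10).
hydraulic press: 101.0 − 20·log₁₀(58.5/4.6) = 101.0 − 22.09 = 78.91 dB SPL.
blower: 78.2 − 20·log₁₀(8.7/3.4) = 78.2 − 8.16 = 70.04 dB SPL.
vacuum pump: 72.8 − 20·log₁₀(27.3/2.0) = 72.8 − 22.70 = 50.10 dB SPL.
Σ 10^(L/10) = 8.803e+07 → L_total = 10·log₁₀(8.803e+07) = 79.45 dB SPL.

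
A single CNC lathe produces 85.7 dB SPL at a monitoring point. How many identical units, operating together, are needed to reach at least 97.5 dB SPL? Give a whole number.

16

The shortfall is 97.5 − 85.7 = 11.8 dB, and N units add 10·log₁₀ N, so need 10·log₁₀ N ≥ 11.8.
N ≥ 10^(11.8/10) = 15.136, so N = 16.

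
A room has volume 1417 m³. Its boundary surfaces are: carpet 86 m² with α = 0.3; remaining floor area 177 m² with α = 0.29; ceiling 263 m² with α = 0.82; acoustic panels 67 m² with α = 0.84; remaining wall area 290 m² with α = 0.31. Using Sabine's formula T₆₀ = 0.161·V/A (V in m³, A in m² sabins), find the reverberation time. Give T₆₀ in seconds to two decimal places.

0.52 s

Total absorption A = 86·0.3 + 177·0.29 + 263·0.82 + 67·0.84 + 290·0.31 = 438.97 m² sabins.
T₆₀ = 0.161·V/A = 0.161·1417/438.97 = 0.520 s.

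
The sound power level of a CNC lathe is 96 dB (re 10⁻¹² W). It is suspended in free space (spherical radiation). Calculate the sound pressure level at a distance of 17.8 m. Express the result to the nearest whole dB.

Free-field spherical radiation: L_p = L_w − 10·log₁₀(4π·r²), r = 17.8 m.
4π·r² = 3982 m², 10·log₁₀ of that is 36.000 dB.
L_p = 96 − 36.000 = 60.00 dB.

60 dB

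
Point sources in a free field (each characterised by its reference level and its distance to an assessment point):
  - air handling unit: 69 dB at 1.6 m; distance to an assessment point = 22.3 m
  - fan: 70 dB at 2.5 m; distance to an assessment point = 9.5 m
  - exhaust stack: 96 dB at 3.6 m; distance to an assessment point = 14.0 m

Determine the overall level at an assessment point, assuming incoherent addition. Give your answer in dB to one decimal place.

Propagate each source to the receiver with L = L_ref − 20·log₁₀(r/r_ref), then add intensities.
air handling unit: 69 − 20·log₁₀(22.3/1.6) = 69 − 22.88 = 46.12 dB.
fan: 70 − 20·log₁₀(9.5/2.5) = 70 − 11.60 = 58.40 dB.
exhaust stack: 96 − 20·log₁₀(14.0/3.6) = 96 − 11.80 = 84.20 dB.
Σ 10^(L/10) = 2.640e+08 → L_total = 10·log₁₀(2.640e+08) = 84.22 dB.

84.2 dB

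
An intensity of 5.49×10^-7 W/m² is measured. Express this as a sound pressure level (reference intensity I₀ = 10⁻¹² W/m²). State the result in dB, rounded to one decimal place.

I/I₀ = 5.49×10^-7/10⁻¹² = 5.49×10^5, and L = 10·log₁₀(I/I₀).
L = 10·(0.7396 + 5) = 57.40 dB.

57.4 dB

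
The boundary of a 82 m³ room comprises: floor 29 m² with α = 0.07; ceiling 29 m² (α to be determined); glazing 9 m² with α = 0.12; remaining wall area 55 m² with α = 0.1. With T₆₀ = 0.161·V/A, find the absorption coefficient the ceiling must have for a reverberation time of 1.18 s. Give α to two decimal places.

A = 0.161·V/T₆₀ = 0.161·82/1.18 = 11.19 m² sabins.
Absorption from the other surfaces = 29·0.07 + 9·0.12 + 55·0.1 = 8.61 m², so the ceiling must supply 2.58 m² over 29 m².
α = 2.58/29 = 0.089.

0.09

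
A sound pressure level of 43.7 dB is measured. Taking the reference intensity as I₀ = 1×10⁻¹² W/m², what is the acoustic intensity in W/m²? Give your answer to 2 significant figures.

I = I₀·10^(L/10) = 10⁻¹² × 10^(43.7/10) = 10^(-7.630).

2.3e-08 W/m²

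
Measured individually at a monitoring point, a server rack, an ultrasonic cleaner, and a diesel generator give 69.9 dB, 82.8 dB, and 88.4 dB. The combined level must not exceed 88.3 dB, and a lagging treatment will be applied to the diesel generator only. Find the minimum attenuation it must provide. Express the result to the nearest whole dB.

Everything except the diesel generator sums to 10^(69.9/10) + 10^(82.8/10) = 2.003e+08 in linear terms, 83.02 dB.
The limit corresponds to 10^(88.3/10) = 6.761e+08; subtracting the fixed part leaves 4.758e+08 for the diesel generator, i.e. 86.77 dB.
So the diesel generator must be reduced from 88.4 to 86.77 dB: IL = 1.63 dB.

2 dB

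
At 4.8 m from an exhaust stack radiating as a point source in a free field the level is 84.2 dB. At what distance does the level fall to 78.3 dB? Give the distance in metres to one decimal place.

The 5.9 dB drop corresponds to a distance ratio of 10^(5.9/20) for a point source.
r₂ = 4.8·10^((84.2−78.3)/20) = 4.8·10^(5.9/20) = 9.47 m.

9.5 m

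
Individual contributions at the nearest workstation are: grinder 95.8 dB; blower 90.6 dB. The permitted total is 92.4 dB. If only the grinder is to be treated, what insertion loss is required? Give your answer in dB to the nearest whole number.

8 dB

The untreated sources together contribute 10^(90.6/10) = 1.148e+09, i.e. 90.60 dB.
The limit corresponds to 10^(92.4/10) = 1.738e+09; subtracting the fixed part leaves 5.896e+08 for the grinder, i.e. 87.71 dB.
Required insertion loss = 95.8 − 87.71 = 8.09 dB.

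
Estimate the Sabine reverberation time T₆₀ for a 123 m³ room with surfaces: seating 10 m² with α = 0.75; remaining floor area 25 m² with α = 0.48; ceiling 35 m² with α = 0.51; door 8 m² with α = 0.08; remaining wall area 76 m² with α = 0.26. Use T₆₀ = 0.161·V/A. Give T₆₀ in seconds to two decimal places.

0.34 s

Total absorption A = 10·0.75 + 25·0.48 + 35·0.51 + 8·0.08 + 76·0.26 = 57.75 m² sabins.
T₆₀ = 0.161 × 123 / 57.75 = 0.343 s.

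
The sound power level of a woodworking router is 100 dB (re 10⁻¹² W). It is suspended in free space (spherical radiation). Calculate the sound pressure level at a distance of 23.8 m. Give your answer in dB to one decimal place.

61.5 dB

Free-field spherical radiation: L_p = L_w − 10·log₁₀(4π·r²), r = 23.8 m.
4π·r² = 7118 m², 10·log₁₀ of that is 38.524 dB.
L_p = 100 − 38.524 = 61.48 dB.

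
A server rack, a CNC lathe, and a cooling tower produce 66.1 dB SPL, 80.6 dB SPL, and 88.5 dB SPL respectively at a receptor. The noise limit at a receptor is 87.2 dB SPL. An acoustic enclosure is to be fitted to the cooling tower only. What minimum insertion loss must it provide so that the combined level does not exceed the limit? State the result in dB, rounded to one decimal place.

Everything except the cooling tower sums to 10^(66.1/10) + 10^(80.6/10) = 1.189e+08 in linear terms, 80.75 dB SPL.
To meet 87.2 dB SPL overall, the treated cooling tower may contribute at most 10^(87.2/10) − 1.189e+08 = 4.059e+08, i.e. 86.08 dB SPL.
So the cooling tower must be reduced from 88.5 to 86.08 dB SPL: IL = 2.42 dB.

2.4 dB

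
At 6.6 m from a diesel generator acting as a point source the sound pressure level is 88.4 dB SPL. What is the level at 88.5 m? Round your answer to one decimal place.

65.9 dB SPL

Point-source attenuation: ΔL = 20·log₁₀(r₂/r₁) = 20·log₁₀(88.5/6.6) = 22.548 dB.
L₂ = 88.4 − 20·log₁₀(88.5/6.6) = 88.4 − 22.548 = 65.85 dB SPL.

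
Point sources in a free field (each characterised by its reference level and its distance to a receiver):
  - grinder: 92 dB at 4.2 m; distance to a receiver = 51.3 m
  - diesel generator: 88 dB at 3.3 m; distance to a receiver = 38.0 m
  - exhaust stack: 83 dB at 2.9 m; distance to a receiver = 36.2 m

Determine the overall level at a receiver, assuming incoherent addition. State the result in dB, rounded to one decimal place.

72.2 dB

Apply inverse-square spreading to bring every level to the receiver, then sum 10^(L/10).
grinder: 92 − 20·log₁₀(51.3/4.2) = 92 − 21.74 = 70.26 dB.
diesel generator: 88 − 20·log₁₀(38.0/3.3) = 88 − 21.23 = 66.77 dB.
exhaust stack: 83 − 20·log₁₀(36.2/2.9) = 83 − 21.93 = 61.07 dB.
Σ 10^(L/10) = 1.666e+07 → L_total = 10·log₁₀(1.666e+07) = 72.22 dB.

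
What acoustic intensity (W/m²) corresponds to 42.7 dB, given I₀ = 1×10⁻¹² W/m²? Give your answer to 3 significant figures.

I/I₀ = 10^(42.7/10) = 1.862e+04, so I = 1.862e+04 × 10⁻¹² W/m².

1.86e-08 W/m²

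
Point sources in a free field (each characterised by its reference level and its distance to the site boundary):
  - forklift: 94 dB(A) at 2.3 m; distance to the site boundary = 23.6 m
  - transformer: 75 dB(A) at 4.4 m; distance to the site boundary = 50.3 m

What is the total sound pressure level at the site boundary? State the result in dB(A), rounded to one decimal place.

Apply inverse-square spreading to bring every level to the receiver, then sum 10^(L/10).
forklift: 94 − 20·log₁₀(23.6/2.3) = 94 − 20.22 = 73.78 dB(A).
transformer: 75 − 20·log₁₀(50.3/4.4) = 75 − 21.16 = 53.84 dB(A).
Σ 10^(L/10) = 2.410e+07 → L_total = 10·log₁₀(2.410e+07) = 73.82 dB(A).

73.8 dB(A)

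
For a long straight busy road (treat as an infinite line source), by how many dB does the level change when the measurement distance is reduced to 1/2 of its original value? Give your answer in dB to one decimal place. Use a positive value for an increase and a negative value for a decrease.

Line-source spreading: ΔL = −10·log₁₀(r₂/r₁).
ΔL = −10·log₁₀(0.5) = +3.01 dB.

+3.0 dB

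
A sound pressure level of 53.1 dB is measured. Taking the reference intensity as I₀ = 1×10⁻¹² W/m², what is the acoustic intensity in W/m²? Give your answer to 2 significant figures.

2.0e-07 W/m²

I/I₀ = 10^(53.1/10) = 2.042e+05, so I = 2.042e+05 × 10⁻¹² W/m².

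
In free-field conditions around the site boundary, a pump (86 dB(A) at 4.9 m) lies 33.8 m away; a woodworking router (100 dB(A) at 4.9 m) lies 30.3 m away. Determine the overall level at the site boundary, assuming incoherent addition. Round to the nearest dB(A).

84 dB(A)

Apply inverse-square spreading to bring every level to the receiver, then sum 10^(L/10).
pump: 86 − 20·log₁₀(33.8/4.9) = 86 − 16.77 = 69.23 dB(A).
woodworking router: 100 − 20·log₁₀(30.3/4.9) = 100 − 15.82 = 84.18 dB(A).
Σ 10^(L/10) = 2.699e+08 → L_total = 10·log₁₀(2.699e+08) = 84.31 dB(A).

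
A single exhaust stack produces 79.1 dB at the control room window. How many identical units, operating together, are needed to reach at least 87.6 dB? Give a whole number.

N identical sources give L₁ + 10·log₁₀ N, so require 10·log₁₀ N ≥ 87.6 − 79.1 = 8.5 dB.
N ≥ 10^(8.5/10) = 7.079, so N = 8.

8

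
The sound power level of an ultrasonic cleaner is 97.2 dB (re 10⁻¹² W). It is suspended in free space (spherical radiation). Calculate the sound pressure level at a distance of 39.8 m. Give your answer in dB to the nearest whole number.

The power spreads over a sphere of area 4π·r², so L_p = L_w − 10·log₁₀(4π·r²).
4π·r² = 1.991e+04 m², 10·log₁₀ of that is 42.990 dB.
L_p = 97.2 − 42.990 = 54.21 dB.

54 dB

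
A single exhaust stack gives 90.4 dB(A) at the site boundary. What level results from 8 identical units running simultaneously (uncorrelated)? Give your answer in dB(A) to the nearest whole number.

N identical incoherent sources raise the level by 10·log₁₀ N.
L_total = 90.4 + 10·log₁₀(8) = 90.4 + 9.031 = 99.43 dB(A).

99 dB(A)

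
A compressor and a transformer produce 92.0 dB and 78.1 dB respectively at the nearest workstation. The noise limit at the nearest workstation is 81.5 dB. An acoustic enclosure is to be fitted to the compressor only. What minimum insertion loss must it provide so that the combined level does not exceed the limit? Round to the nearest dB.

13 dB

Everything except the compressor sums to 10^(78.1/10) = 6.457e+07 in linear terms, 78.10 dB.
To meet 81.5 dB overall, the treated compressor may contribute at most 10^(81.5/10) − 6.457e+07 = 7.669e+07, i.e. 78.85 dB.
So the compressor must be reduced from 92.0 to 78.85 dB: IL = 13.15 dB.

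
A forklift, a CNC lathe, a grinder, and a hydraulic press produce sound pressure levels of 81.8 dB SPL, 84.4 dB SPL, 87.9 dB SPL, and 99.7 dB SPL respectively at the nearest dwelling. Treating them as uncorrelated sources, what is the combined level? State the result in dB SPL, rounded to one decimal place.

For uncorrelated sources the intensities add, so convert each level to linear form, sum, and take 10·log₁₀ of the total.
Σ 10^(L/10) = 10^(81.8/10) + 10^(84.4/10) + 10^(87.9/10) + 10^(99.7/10) = 1.038e+10.
L_total = 10·log₁₀(1.038e+10) = 100.16 dB SPL.

100.2 dB SPL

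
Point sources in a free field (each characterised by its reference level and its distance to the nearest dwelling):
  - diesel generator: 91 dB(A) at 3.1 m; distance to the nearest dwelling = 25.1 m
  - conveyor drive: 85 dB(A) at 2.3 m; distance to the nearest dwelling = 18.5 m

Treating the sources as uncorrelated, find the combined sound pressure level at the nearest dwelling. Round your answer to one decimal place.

Propagate each source to the receiver with L = L_ref − 20·log₁₀(r/r_ref), then add intensities.
diesel generator: 91 − 20·log₁₀(25.1/3.1) = 91 − 18.17 = 72.83 dB(A).
conveyor drive: 85 − 20·log₁₀(18.5/2.3) = 85 − 18.11 = 66.89 dB(A).
Σ 10^(L/10) = 2.409e+07 → L_total = 10·log₁₀(2.409e+07) = 73.82 dB(A).

73.8 dB(A)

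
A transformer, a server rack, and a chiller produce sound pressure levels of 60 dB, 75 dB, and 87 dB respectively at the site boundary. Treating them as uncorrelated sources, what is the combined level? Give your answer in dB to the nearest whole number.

Incoherent sources combine by intensity addition: L_total = 10·log₁₀(Σ 10^(L_i/10)).
Σ 10^(L/10) = 10^(60/10) + 10^(75/10) + 10^(87/10) = 5.338e+08.
L_total = 10·log₁₀(5.338e+08) = 87.27 dB.

87 dB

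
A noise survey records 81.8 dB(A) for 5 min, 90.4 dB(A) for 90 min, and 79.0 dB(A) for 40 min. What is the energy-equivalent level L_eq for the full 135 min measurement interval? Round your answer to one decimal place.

88.8 dB(A)

L_eq = 10·log₁₀[(1/T)·Σ tᵢ·10^(Lᵢ/10)] with T = 135 min.
Σ tᵢ·10^(Lᵢ/10) = 5·10^(81.8/10) + 90·10^(90.4/10) + 40·10^(79.0/10) = 1.026e+11.
L_eq = 10·log₁₀(1.026e+11/135) = 88.81 dB(A).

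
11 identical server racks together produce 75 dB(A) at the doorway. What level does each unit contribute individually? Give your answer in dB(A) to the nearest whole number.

Dividing the total intensity by 11 lowers the level by 10·log₁₀ 11 = 10.414 dB: L₁ = 75 − 10.414.

65 dB(A)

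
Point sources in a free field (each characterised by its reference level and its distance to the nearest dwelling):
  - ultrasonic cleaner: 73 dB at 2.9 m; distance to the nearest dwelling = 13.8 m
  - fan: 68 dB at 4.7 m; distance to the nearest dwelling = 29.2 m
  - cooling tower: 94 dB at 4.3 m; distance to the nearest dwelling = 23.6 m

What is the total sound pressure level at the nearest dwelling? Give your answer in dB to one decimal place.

Propagate each source to the receiver with L = L_ref − 20·log₁₀(r/r_ref), then add intensities.
ultrasonic cleaner: 73 − 20·log₁₀(13.8/2.9) = 73 − 13.55 = 59.45 dB.
fan: 68 − 20·log₁₀(29.2/4.7) = 68 − 15.87 = 52.13 dB.
cooling tower: 94 − 20·log₁₀(23.6/4.3) = 94 − 14.79 = 79.21 dB.
Σ 10^(L/10) = 8.443e+07 → L_total = 10·log₁₀(8.443e+07) = 79.27 dB.

79.3 dB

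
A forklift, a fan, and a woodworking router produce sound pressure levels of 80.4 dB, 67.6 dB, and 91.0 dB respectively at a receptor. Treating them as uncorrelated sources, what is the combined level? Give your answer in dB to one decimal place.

91.4 dB

For uncorrelated sources the intensities add, so convert each level to linear form, sum, and take 10·log₁₀ of the total.
Σ 10^(L/10) = 10^(80.4/10) + 10^(67.6/10) + 10^(91.0/10) = 1.374e+09.
L_total = 10·log₁₀(1.374e+09) = 91.38 dB.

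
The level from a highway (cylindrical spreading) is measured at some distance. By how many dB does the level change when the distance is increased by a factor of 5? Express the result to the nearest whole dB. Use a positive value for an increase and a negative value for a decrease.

-7 dB

A line source loses 3 dB per doubling of distance; generally ΔL = −10·log₁₀(r₂/r₁).
ΔL = −10·log₁₀(5) = -6.99 dB.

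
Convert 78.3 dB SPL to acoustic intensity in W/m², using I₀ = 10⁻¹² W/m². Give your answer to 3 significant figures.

I = I₀·10^(L/10) = 10⁻¹² × 10^(78.3/10) = 10^(-4.170).

6.76e-05 W/m²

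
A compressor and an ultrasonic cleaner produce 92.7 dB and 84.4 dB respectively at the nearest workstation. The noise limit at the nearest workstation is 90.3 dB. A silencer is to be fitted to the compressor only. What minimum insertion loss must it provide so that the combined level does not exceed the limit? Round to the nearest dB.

Everything except the compressor sums to 10^(84.4/10) = 2.754e+08 in linear terms, 84.40 dB.
The limit corresponds to 10^(90.3/10) = 1.072e+09; subtracting the fixed part leaves 7.961e+08 for the compressor, i.e. 89.01 dB.
Required insertion loss = 92.7 − 89.01 = 3.69 dB.

4 dB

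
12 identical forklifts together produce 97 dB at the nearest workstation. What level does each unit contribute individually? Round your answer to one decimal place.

12 equal contributions raise the level by 10·log₁₀ 12 = 10.792 dB, so each unit alone gives 97 − 10.792.

86.2 dB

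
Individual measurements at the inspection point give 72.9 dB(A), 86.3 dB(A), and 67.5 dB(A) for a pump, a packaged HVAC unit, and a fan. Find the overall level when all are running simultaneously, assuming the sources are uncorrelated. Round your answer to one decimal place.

86.5 dB(A)

For uncorrelated sources the intensities add, so convert each level to linear form, sum, and take 10·log₁₀ of the total.
Σ 10^(L/10) = 10^(72.9/10) + 10^(86.3/10) + 10^(67.5/10) = 4.517e+08.
L_total = 10·log₁₀(4.517e+08) = 86.55 dB(A).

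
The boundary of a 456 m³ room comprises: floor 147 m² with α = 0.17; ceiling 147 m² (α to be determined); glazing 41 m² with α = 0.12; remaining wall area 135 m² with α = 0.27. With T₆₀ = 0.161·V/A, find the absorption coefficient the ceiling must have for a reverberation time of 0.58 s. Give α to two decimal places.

0.41

From T₆₀ = 0.161·V/A, the target T₆₀ = 0.58 s needs A = 0.161·456/0.58 = 126.58 m².
Absorption from the other surfaces = 147·0.17 + 41·0.12 + 135·0.27 = 66.36 m², so the ceiling must supply 60.22 m² over 147 m².
α = 60.22/147 = 0.410.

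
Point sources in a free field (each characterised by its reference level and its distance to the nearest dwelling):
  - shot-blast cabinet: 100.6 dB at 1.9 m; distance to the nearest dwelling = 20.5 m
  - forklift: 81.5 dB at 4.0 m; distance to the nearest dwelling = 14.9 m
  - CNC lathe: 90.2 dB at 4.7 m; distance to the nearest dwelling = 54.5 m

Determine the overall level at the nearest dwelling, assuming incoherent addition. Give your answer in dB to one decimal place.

First find each source's level at the receiver (point-source: −20·log₁₀(r/r_ref)), then combine on an intensity basis.
shot-blast cabinet: 100.6 − 20·log₁₀(20.5/1.9) = 100.6 − 20.66 = 79.94 dB.
forklift: 81.5 − 20·log₁₀(14.9/4.0) = 81.5 − 11.42 = 70.08 dB.
CNC lathe: 90.2 − 20·log₁₀(54.5/4.7) = 90.2 − 21.29 = 68.91 dB.
Σ 10^(L/10) = 1.166e+08 → L_total = 10·log₁₀(1.166e+08) = 80.67 dB.

80.7 dB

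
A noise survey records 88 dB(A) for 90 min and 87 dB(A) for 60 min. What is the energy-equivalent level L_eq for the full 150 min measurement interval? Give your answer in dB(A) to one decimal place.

87.6 dB(A)

L_eq = 10·log₁₀[(1/T)·Σ tᵢ·10^(Lᵢ/10)] with T = 150 min.
Σ tᵢ·10^(Lᵢ/10) = 90·10^(88/10) + 60·10^(87/10) = 8.686e+10.
L_eq = 10·log₁₀(8.686e+10/150) = 87.63 dB(A).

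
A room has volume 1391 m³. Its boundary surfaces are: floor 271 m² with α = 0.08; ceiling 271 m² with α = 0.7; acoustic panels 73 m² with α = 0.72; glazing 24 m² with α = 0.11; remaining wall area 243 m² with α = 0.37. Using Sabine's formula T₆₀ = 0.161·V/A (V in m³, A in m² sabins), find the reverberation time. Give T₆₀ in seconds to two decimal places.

0.63 s

Total absorption A = 271·0.08 + 271·0.7 + 73·0.72 + 24·0.11 + 243·0.37 = 356.49 m² sabins.
T₆₀ = 0.161·V/A = 0.161·1391/356.49 = 0.628 s.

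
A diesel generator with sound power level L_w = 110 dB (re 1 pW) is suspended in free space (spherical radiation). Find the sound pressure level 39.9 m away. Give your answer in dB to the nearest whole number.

67 dB

Free-field spherical radiation: L_p = L_w − 10·log₁₀(4π·r²), r = 39.9 m.
4π·r² = 2.001e+04 m², 10·log₁₀ of that is 43.012 dB.
L_p = 110 − 43.012 = 66.99 dB.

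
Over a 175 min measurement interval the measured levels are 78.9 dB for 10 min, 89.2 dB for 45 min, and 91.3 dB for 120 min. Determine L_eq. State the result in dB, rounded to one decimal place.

90.6 dB

The energy average is taken in the linear domain: L_eq = 10·log₁₀[(Σ tᵢ·10^(Lᵢ/10))/T], T = 175 min.
Σ tᵢ·10^(Lᵢ/10) = 10·10^(78.9/10) + 45·10^(89.2/10) + 120·10^(91.3/10) = 2.001e+11.
L_eq = 10·log₁₀(2.001e+11/175) = 90.58 dB.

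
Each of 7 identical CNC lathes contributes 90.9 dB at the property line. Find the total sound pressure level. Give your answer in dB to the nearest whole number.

L_total = L₁ + 10·log₁₀ N for N identical incoherent sources.
L_total = 90.9 + 10·log₁₀(7) = 90.9 + 8.451 = 99.35 dB.

99 dB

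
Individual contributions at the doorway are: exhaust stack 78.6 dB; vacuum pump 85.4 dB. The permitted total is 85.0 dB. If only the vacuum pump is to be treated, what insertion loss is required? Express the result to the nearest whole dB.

The untreated sources together contribute 10^(78.6/10) = 7.244e+07, i.e. 78.60 dB.
The limit corresponds to 10^(85.0/10) = 3.162e+08; subtracting the fixed part leaves 2.438e+08 for the vacuum pump, i.e. 83.87 dB.
Required insertion loss = 85.4 − 83.87 = 1.53 dB.

2 dB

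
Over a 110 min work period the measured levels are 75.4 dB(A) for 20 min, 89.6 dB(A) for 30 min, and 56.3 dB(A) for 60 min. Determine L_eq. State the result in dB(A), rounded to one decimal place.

84.1 dB(A)

The energy average is taken in the linear domain: L_eq = 10·log₁₀[(Σ tᵢ·10^(Lᵢ/10))/T], T = 110 min.
Σ tᵢ·10^(Lᵢ/10) = 20·10^(75.4/10) + 30·10^(89.6/10) + 60·10^(56.3/10) = 2.808e+10.
L_eq = 10·log₁₀(2.808e+10/110) = 84.07 dB(A).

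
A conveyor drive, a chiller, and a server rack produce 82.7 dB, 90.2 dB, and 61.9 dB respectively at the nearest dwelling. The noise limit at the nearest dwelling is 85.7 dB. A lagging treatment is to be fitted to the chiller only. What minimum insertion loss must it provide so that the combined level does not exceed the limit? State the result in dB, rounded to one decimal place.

The untreated sources together contribute 10^(82.7/10) + 10^(61.9/10) = 1.878e+08, i.e. 82.74 dB.
The limit corresponds to 10^(85.7/10) = 3.715e+08; subtracting the fixed part leaves 1.838e+08 for the chiller, i.e. 82.64 dB.
Required insertion loss = 90.2 − 82.64 = 7.56 dB.

7.6 dB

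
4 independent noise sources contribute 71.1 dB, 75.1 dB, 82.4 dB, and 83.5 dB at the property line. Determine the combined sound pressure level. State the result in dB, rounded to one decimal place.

Incoherent sources combine by intensity addition: L_total = 10·log₁₀(Σ 10^(L_i/10)).
Σ 10^(L/10) = 10^(71.1/10) + 10^(75.1/10) + 10^(82.4/10) + 10^(83.5/10) = 4.429e+08.
L_total = 10·log₁₀(4.429e+08) = 86.46 dB.

86.5 dB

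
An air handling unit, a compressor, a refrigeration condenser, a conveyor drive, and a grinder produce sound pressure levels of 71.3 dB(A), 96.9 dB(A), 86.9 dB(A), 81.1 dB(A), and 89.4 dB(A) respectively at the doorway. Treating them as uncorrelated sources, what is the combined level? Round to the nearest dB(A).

Incoherent sources combine by intensity addition: L_total = 10·log₁₀(Σ 10^(L_i/10)).
Σ 10^(L/10) = 10^(71.3/10) + 10^(96.9/10) + 10^(86.9/10) + 10^(81.1/10) + 10^(89.4/10) = 6.401e+09.
L_total = 10·log₁₀(6.401e+09) = 98.06 dB(A).

98 dB(A)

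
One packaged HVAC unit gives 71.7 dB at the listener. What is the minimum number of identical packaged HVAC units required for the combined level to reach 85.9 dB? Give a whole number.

N identical sources give L₁ + 10·log₁₀ N, so require 10·log₁₀ N ≥ 85.9 − 71.7 = 14.2 dB.
N ≥ 10^(14.2/10) = 26.303, so N = 27.

27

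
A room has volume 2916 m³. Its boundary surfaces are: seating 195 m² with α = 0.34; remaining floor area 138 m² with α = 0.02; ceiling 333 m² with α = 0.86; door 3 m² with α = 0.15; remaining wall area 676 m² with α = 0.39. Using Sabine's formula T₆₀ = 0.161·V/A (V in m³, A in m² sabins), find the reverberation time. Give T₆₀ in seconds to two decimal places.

0.76 s

A = Σ Sᵢαᵢ = 195·0.34 + 138·0.02 + 333·0.86 + 3·0.15 + 676·0.39 = 619.53 m².
T₆₀ = 0.161·V/A = 0.161·2916/619.53 = 0.758 s.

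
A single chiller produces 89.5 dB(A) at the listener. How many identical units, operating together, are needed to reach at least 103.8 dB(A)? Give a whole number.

The shortfall is 103.8 − 89.5 = 14.3 dB, and N units add 10·log₁₀ N, so need 10·log₁₀ N ≥ 14.3.
N ≥ 10^(14.3/10) = 26.915, so N = 27.

27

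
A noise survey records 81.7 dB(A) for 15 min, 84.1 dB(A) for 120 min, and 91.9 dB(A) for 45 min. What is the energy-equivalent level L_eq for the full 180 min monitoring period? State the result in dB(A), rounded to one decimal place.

The energy average is taken in the linear domain: L_eq = 10·log₁₀[(Σ tᵢ·10^(Lᵢ/10))/T], T = 180 min.
Σ tᵢ·10^(Lᵢ/10) = 15·10^(81.7/10) + 120·10^(84.1/10) + 45·10^(91.9/10) = 1.028e+11.
L_eq = 10·log₁₀(1.028e+11/180) = 87.57 dB(A).

87.6 dB(A)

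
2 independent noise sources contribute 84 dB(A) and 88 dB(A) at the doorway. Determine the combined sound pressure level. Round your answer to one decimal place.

89.5 dB(A)

Incoherent sources combine by intensity addition: L_total = 10·log₁₀(Σ 10^(L_i/10)).
Σ 10^(L/10) = 10^(84/10) + 10^(88/10) = 8.821e+08.
L_total = 10·log₁₀(8.821e+08) = 89.46 dB(A).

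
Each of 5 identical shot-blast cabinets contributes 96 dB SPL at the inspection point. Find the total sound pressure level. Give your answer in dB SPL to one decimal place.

L_total = L₁ + 10·log₁₀ N for N identical incoherent sources.
L_total = 96 + 10·log₁₀(5) = 96 + 6.990 = 102.99 dB SPL.

103.0 dB SPL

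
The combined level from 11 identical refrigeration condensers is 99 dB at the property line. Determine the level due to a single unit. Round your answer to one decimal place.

Dividing the total intensity by 11 lowers the level by 10·log₁₀ 11 = 10.414 dB: L₁ = 99 − 10.414.

88.6 dB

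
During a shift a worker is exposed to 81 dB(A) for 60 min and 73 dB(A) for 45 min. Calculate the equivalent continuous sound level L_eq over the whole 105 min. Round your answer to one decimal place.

79.1 dB(A)

L_eq = 10·log₁₀[(1/T)·Σ tᵢ·10^(Lᵢ/10)] with T = 105 min.
Σ tᵢ·10^(Lᵢ/10) = 60·10^(81/10) + 45·10^(73/10) = 8.451e+09.
L_eq = 10·log₁₀(8.451e+09/105) = 79.06 dB(A).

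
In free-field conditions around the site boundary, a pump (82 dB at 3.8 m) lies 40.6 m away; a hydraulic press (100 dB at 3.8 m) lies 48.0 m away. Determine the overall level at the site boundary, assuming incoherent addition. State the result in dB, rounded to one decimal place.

Apply inverse-square spreading to bring every level to the receiver, then sum 10^(L/10).
pump: 82 − 20·log₁₀(40.6/3.8) = 82 − 20.57 = 61.43 dB.
hydraulic press: 100 − 20·log₁₀(48.0/3.8) = 100 − 22.03 = 77.97 dB.
Σ 10^(L/10) = 6.406e+07 → L_total = 10·log₁₀(6.406e+07) = 78.07 dB.

78.1 dB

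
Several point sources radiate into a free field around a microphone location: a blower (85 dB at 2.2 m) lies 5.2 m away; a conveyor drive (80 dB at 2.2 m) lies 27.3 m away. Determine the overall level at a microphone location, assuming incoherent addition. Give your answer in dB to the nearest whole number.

Propagate each source to the receiver with L = L_ref − 20·log₁₀(r/r_ref), then add intensities.
blower: 85 − 20·log₁₀(5.2/2.2) = 85 − 7.47 = 77.53 dB.
conveyor drive: 80 − 20·log₁₀(27.3/2.2) = 80 − 21.87 = 58.13 dB.
Σ 10^(L/10) = 5.725e+07 → L_total = 10·log₁₀(5.725e+07) = 77.58 dB.

78 dB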